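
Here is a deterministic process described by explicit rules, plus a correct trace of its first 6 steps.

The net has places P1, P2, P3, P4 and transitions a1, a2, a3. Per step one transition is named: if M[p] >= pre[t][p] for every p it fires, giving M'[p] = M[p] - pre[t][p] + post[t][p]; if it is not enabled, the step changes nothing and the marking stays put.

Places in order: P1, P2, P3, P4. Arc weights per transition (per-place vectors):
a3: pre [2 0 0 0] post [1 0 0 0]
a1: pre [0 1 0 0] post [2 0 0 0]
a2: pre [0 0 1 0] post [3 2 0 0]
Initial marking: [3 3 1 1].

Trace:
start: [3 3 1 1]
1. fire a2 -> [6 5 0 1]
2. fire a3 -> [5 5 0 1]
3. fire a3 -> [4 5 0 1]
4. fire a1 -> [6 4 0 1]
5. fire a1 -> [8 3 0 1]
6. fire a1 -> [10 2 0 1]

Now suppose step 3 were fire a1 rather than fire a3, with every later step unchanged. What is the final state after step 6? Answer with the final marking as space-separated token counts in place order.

(re-executing from step 3 with the substitution; state before step 3: [5 5 0 1])
3. fire a1 -> [7 4 0 1]
4. fire a1 -> [9 3 0 1]
5. fire a1 -> [11 2 0 1]
6. fire a1 -> [13 1 0 1]

13 1 0 1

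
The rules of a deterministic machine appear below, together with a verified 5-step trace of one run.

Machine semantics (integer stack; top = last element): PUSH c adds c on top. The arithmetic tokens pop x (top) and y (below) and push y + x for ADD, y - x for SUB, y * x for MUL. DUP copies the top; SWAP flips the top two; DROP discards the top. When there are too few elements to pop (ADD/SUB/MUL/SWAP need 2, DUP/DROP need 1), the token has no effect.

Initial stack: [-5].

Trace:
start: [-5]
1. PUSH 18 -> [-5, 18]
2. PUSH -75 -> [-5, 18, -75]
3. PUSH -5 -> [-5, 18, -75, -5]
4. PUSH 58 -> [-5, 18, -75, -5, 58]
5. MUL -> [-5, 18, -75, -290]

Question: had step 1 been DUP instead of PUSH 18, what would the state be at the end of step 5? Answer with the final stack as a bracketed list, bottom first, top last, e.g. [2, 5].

(re-executing from step 1 with the substitution; state before step 1: [-5])
1. DUP -> [-5, -5]
2. PUSH -75 -> [-5, -5, -75]
3. PUSH -5 -> [-5, -5, -75, -5]
4. PUSH 58 -> [-5, -5, -75, -5, 58]
5. MUL -> [-5, -5, -75, -290]

[-5, -5, -75, -290]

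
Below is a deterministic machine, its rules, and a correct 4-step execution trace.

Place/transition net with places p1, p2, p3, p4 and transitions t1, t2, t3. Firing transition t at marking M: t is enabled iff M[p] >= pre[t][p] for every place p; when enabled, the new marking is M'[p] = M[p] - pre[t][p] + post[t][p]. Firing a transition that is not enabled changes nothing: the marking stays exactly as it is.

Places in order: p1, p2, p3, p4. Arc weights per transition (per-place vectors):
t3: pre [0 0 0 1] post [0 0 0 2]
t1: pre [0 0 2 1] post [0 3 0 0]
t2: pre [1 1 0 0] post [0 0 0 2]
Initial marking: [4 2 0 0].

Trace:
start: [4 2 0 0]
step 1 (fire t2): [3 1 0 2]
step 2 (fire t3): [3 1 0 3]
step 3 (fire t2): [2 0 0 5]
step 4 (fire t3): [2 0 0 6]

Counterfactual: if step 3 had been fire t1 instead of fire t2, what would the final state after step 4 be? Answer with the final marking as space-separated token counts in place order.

(re-executing from step 3 with the substitution; state before step 3: [3 1 0 3])
step 3 (fire t1): [3 1 0 3]
step 4 (fire t3): [3 1 0 4]

3 1 0 4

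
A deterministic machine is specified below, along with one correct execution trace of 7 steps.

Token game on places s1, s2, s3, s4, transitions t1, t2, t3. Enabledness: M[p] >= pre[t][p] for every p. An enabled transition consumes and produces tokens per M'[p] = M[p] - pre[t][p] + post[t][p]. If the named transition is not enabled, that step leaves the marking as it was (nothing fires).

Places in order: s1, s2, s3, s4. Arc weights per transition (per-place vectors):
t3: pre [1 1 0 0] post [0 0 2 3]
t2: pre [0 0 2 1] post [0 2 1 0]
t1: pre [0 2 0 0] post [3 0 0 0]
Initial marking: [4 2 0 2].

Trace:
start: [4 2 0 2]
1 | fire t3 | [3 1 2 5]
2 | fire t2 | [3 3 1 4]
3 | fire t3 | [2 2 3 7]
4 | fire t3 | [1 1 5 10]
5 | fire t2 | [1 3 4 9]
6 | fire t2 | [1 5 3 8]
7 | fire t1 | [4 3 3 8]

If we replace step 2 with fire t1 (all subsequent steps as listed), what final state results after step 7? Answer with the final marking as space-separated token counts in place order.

(re-executing from step 2 with the substitution; state before step 2: [3 1 2 5])
2 | fire t1 | [3 1 2 5]
3 | fire t3 | [2 0 4 8]
4 | fire t3 | [2 0 4 8]
5 | fire t2 | [2 2 3 7]
6 | fire t2 | [2 4 2 6]
7 | fire t1 | [5 2 2 6]

5 2 2 6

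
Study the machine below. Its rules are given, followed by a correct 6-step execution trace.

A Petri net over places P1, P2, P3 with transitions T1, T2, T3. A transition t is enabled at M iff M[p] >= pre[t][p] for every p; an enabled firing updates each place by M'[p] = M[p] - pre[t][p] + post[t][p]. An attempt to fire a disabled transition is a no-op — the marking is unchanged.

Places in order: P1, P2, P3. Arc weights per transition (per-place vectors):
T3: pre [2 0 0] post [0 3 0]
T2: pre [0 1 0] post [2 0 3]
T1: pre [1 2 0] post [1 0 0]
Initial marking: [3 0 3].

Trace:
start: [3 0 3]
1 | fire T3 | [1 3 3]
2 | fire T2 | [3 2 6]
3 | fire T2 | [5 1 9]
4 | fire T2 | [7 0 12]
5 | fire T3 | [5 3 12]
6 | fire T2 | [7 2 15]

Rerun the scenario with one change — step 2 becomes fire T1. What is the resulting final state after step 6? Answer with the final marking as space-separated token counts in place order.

(re-executing from step 2 with the substitution; state before step 2: [1 3 3])
2 | fire T1 | [1 1 3]
3 | fire T2 | [3 0 6]
4 | fire T2 | [3 0 6]
5 | fire T3 | [1 3 6]
6 | fire T2 | [3 2 9]

3 2 9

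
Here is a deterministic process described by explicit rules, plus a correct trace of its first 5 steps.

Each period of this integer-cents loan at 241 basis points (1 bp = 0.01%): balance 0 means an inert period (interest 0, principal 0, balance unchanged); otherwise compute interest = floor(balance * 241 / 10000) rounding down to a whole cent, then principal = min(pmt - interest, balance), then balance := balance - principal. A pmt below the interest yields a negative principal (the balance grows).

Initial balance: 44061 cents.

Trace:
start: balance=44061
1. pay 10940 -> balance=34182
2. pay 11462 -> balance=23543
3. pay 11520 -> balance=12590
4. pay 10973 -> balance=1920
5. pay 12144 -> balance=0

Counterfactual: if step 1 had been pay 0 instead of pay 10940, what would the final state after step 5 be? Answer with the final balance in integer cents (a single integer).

(re-executing from step 1 with the substitution; state before step 1: balance=44061)
1. pay 0 -> balance=45122
2. pay 11462 -> balance=34747
3. pay 11520 -> balance=24064
4. pay 10973 -> balance=13670
5. pay 12144 -> balance=1855

1855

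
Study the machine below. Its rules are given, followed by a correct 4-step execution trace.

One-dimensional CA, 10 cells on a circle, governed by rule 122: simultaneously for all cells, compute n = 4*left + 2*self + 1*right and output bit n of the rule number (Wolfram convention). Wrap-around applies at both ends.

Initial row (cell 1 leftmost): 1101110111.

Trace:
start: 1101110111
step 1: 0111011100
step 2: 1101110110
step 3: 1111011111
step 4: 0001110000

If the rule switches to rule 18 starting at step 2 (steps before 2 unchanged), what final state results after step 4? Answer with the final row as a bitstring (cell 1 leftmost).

(re-executing steps 2..4 under rule 18; state before step 2: 0111011100)
step 2: 1000000010
step 3: 0100000100
step 4: 1010001010

1010001010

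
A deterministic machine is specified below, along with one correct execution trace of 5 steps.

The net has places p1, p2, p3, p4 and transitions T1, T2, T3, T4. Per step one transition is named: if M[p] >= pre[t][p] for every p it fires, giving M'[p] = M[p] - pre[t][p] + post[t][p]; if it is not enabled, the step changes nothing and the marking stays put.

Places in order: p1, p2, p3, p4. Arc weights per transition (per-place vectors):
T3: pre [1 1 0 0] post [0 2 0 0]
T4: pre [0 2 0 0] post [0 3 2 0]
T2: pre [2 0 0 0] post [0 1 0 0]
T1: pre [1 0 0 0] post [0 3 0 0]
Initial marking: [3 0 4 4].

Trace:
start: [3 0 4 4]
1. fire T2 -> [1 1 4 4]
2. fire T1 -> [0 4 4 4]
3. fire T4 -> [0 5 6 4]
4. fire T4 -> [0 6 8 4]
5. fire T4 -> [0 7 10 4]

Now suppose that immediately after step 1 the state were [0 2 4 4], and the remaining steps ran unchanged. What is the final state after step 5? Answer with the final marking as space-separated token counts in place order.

0 5 10 4

state after step 1 := [0 2 4 4]
2. fire T1 -> [0 2 4 4]
3. fire T4 -> [0 3 6 4]
4. fire T4 -> [0 4 8 4]
5. fire T4 -> [0 5 10 4]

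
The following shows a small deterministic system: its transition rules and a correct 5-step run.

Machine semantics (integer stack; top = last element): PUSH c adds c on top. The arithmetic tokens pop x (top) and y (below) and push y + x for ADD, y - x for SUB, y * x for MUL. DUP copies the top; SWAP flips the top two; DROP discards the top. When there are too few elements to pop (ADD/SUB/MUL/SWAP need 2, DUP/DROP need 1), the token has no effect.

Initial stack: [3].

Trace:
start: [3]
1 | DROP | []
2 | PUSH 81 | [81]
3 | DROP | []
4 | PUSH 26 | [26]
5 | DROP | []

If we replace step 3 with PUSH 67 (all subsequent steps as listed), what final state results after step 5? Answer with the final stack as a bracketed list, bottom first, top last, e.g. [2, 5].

(re-executing from step 3 with the substitution; state before step 3: [81])
3 | PUSH 67 | [81, 67]
4 | PUSH 26 | [81, 67, 26]
5 | DROP | [81, 67]

[81, 67]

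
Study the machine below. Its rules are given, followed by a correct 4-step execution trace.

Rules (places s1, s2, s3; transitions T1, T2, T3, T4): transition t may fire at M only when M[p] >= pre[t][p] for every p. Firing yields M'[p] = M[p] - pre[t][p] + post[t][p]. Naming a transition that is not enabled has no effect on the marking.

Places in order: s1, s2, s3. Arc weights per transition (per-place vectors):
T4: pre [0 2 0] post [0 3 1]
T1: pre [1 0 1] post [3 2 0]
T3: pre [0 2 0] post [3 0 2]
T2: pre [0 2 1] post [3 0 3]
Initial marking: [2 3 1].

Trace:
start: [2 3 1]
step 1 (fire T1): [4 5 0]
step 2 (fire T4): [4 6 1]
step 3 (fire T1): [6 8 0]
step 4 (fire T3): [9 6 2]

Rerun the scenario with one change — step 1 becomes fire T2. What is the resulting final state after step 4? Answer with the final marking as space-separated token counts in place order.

(re-executing from step 1 with the substitution; state before step 1: [2 3 1])
step 1 (fire T2): [5 1 3]
step 2 (fire T4): [5 1 3]
step 3 (fire T1): [7 3 2]
step 4 (fire T3): [10 1 4]

10 1 4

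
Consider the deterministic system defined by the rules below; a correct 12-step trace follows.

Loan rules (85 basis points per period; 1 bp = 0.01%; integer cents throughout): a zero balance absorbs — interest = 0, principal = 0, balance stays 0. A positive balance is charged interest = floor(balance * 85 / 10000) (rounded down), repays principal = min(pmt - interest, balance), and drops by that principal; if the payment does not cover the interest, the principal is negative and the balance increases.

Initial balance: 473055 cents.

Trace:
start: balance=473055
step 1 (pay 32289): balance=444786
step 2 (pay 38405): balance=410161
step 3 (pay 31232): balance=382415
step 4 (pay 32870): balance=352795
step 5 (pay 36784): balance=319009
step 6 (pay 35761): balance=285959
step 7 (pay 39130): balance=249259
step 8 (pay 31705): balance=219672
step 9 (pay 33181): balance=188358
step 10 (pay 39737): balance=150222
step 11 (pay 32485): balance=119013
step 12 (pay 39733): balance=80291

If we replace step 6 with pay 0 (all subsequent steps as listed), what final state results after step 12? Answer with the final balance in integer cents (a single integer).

117915

(re-executing from step 6 with the substitution; state before step 6: balance=319009)
step 6 (pay 0): balance=321720
step 7 (pay 39130): balance=285324
step 8 (pay 31705): balance=256044
step 9 (pay 33181): balance=225039
step 10 (pay 39737): balance=187214
step 11 (pay 32485): balance=156320
step 12 (pay 39733): balance=117915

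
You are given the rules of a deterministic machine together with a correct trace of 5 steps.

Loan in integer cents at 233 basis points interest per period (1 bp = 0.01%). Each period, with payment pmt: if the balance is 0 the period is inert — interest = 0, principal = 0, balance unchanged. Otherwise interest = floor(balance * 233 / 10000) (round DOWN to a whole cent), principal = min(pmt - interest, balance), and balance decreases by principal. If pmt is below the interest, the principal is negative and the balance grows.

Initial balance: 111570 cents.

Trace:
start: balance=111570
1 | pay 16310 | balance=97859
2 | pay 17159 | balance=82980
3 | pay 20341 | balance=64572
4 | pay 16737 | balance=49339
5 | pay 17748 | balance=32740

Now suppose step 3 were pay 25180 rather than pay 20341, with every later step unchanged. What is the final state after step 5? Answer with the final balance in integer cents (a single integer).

(re-executing from step 3 with the substitution; state before step 3: balance=82980)
3 | pay 25180 | balance=59733
4 | pay 16737 | balance=44387
5 | pay 17748 | balance=27673

27673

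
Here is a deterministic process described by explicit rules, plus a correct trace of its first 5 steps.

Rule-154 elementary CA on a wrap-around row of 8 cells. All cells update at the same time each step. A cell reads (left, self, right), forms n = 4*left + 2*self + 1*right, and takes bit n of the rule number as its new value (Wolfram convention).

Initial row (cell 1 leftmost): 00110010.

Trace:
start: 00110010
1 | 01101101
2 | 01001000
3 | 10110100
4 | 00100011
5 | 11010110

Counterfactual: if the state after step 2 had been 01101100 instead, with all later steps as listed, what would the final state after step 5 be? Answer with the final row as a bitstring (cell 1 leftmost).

state after step 2 := 01101100
3 | 11001010
4 | 10110000
5 | 00101001

00101001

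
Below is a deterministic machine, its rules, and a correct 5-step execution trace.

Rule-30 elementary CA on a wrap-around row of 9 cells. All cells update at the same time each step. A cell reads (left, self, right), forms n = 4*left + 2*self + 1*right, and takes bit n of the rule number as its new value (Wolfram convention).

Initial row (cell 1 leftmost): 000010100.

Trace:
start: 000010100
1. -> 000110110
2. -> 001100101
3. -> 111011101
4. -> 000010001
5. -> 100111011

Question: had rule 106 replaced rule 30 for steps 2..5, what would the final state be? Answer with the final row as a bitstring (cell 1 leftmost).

101001001

(re-executing steps 2..5 under rule 106; state before step 2: 000110110)
2. -> 001111110
3. -> 011000010
4. -> 111000100
5. -> 101001001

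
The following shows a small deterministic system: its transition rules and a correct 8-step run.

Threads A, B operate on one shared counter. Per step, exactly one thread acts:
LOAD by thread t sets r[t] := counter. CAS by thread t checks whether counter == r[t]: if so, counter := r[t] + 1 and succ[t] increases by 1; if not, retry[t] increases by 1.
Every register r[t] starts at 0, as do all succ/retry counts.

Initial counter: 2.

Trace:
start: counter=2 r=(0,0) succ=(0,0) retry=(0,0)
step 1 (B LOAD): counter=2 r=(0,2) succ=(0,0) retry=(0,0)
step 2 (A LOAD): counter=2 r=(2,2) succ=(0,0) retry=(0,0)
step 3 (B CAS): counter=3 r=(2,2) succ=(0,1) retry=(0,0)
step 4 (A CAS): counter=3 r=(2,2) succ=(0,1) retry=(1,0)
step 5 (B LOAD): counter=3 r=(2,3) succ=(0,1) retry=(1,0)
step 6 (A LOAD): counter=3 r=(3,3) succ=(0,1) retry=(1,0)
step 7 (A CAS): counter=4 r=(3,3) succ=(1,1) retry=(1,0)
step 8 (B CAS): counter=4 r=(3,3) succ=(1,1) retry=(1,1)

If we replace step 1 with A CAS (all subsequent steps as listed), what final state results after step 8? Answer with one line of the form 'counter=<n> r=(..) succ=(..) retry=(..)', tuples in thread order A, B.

counter=4 r=(3,3) succ=(2,0) retry=(1,2)

(re-executing from step 1 with the substitution; state before step 1: counter=2 r=(0,0) succ=(0,0) retry=(0,0))
step 1 (A CAS): counter=2 r=(0,0) succ=(0,0) retry=(1,0)
step 2 (A LOAD): counter=2 r=(2,0) succ=(0,0) retry=(1,0)
step 3 (B CAS): counter=2 r=(2,0) succ=(0,0) retry=(1,1)
step 4 (A CAS): counter=3 r=(2,0) succ=(1,0) retry=(1,1)
step 5 (B LOAD): counter=3 r=(2,3) succ=(1,0) retry=(1,1)
step 6 (A LOAD): counter=3 r=(3,3) succ=(1,0) retry=(1,1)
step 7 (A CAS): counter=4 r=(3,3) succ=(2,0) retry=(1,1)
step 8 (B CAS): counter=4 r=(3,3) succ=(2,0) retry=(1,2)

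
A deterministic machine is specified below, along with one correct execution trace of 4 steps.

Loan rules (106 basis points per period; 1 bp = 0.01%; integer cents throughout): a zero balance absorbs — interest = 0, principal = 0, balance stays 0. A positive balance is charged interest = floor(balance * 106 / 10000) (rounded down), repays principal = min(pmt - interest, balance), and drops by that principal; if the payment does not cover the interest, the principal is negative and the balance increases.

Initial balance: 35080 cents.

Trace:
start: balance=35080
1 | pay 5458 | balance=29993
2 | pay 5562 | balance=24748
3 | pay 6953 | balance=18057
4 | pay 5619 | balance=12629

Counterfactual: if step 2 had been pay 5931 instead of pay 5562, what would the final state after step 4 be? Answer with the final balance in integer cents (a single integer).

12252

(re-executing from step 2 with the substitution; state before step 2: balance=29993)
2 | pay 5931 | balance=24379
3 | pay 6953 | balance=17684
4 | pay 5619 | balance=12252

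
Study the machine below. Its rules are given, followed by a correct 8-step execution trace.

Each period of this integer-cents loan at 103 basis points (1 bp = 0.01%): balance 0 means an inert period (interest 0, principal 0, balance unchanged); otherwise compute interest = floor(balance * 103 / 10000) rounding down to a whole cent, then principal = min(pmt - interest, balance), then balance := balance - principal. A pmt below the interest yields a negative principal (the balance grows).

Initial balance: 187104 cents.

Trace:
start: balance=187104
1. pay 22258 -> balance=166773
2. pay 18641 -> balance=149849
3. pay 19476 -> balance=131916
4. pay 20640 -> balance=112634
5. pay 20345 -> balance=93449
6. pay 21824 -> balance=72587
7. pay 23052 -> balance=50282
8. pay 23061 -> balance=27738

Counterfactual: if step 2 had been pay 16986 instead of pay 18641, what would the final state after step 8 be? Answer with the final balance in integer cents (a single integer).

29498

(re-executing from step 2 with the substitution; state before step 2: balance=166773)
2. pay 16986 -> balance=151504
3. pay 19476 -> balance=133588
4. pay 20640 -> balance=114323
5. pay 20345 -> balance=95155
6. pay 21824 -> balance=74311
7. pay 23052 -> balance=52024
8. pay 23061 -> balance=29498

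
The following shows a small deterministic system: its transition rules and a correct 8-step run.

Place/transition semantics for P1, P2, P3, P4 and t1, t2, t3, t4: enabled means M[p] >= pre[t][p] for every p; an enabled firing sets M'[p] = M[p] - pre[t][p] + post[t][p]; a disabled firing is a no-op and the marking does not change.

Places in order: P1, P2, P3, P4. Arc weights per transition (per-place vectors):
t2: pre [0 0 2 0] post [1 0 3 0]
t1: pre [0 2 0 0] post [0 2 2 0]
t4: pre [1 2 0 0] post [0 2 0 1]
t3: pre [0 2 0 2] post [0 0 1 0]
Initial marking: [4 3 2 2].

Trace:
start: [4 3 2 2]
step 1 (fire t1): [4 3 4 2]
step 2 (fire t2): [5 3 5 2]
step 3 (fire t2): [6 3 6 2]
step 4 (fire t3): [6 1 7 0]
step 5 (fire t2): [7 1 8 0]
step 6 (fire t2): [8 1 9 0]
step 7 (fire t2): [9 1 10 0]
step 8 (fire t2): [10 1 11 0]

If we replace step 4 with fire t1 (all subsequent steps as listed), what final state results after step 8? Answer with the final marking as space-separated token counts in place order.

(re-executing from step 4 with the substitution; state before step 4: [6 3 6 2])
step 4 (fire t1): [6 3 8 2]
step 5 (fire t2): [7 3 9 2]
step 6 (fire t2): [8 3 10 2]
step 7 (fire t2): [9 3 11 2]
step 8 (fire t2): [10 3 12 2]

10 3 12 2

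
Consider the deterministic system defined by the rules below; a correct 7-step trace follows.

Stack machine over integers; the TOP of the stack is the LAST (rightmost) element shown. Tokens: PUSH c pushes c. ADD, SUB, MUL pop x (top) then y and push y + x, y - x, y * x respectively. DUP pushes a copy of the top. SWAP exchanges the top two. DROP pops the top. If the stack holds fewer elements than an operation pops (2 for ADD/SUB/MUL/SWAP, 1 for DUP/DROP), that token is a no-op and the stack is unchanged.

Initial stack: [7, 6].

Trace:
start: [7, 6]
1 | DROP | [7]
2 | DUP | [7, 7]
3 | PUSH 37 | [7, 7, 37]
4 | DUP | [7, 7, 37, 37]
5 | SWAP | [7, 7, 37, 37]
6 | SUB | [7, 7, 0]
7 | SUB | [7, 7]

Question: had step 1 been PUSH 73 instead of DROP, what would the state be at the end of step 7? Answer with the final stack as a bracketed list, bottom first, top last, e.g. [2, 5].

(re-executing from step 1 with the substitution; state before step 1: [7, 6])
1 | PUSH 73 | [7, 6, 73]
2 | DUP | [7, 6, 73, 73]
3 | PUSH 37 | [7, 6, 73, 73, 37]
4 | DUP | [7, 6, 73, 73, 37, 37]
5 | SWAP | [7, 6, 73, 73, 37, 37]
6 | SUB | [7, 6, 73, 73, 0]
7 | SUB | [7, 6, 73, 73]

[7, 6, 73, 73]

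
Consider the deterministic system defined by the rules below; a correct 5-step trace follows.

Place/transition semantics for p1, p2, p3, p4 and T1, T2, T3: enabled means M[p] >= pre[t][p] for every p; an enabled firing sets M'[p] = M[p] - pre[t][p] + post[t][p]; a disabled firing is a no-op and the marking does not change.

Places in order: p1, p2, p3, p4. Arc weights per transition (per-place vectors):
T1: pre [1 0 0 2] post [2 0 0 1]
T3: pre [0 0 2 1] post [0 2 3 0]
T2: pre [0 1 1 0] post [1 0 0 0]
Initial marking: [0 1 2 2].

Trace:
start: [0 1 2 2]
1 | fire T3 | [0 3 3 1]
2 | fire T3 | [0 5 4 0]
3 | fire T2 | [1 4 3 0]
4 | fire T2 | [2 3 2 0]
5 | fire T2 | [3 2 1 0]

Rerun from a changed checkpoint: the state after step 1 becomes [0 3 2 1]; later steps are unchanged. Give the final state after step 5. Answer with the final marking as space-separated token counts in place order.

state after step 1 := [0 3 2 1]
2 | fire T3 | [0 5 3 0]
3 | fire T2 | [1 4 2 0]
4 | fire T2 | [2 3 1 0]
5 | fire T2 | [3 2 0 0]

3 2 0 0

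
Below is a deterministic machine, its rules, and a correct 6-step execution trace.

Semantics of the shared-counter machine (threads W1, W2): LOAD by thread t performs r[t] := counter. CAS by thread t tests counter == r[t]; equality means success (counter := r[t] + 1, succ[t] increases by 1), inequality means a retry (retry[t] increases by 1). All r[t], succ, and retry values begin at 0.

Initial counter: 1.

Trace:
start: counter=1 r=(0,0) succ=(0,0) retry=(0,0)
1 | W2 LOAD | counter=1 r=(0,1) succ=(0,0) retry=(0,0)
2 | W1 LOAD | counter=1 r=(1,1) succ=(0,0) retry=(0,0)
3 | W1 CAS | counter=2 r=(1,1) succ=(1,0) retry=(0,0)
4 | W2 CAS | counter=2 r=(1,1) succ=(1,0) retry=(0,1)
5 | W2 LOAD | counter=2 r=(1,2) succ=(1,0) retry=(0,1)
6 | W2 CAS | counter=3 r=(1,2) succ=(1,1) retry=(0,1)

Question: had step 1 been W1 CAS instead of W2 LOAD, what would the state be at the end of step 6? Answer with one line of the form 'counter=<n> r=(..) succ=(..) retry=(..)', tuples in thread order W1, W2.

(re-executing from step 1 with the substitution; state before step 1: counter=1 r=(0,0) succ=(0,0) retry=(0,0))
1 | W1 CAS | counter=1 r=(0,0) succ=(0,0) retry=(1,0)
2 | W1 LOAD | counter=1 r=(1,0) succ=(0,0) retry=(1,0)
3 | W1 CAS | counter=2 r=(1,0) succ=(1,0) retry=(1,0)
4 | W2 CAS | counter=2 r=(1,0) succ=(1,0) retry=(1,1)
5 | W2 LOAD | counter=2 r=(1,2) succ=(1,0) retry=(1,1)
6 | W2 CAS | counter=3 r=(1,2) succ=(1,1) retry=(1,1)

counter=3 r=(1,2) succ=(1,1) retry=(1,1)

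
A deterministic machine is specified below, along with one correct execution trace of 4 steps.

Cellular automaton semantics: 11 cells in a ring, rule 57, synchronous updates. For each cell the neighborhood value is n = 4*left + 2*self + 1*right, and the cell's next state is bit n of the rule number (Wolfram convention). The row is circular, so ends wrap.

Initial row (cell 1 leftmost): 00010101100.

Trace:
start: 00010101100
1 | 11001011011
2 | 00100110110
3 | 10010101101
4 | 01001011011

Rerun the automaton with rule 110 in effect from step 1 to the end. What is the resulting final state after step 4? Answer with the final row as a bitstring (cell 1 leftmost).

(re-executing steps 1..4 under rule 110; state before step 1: 00010101100)
1 | 00111111100
2 | 01100000100
3 | 11100001100
4 | 10100011101

10100011101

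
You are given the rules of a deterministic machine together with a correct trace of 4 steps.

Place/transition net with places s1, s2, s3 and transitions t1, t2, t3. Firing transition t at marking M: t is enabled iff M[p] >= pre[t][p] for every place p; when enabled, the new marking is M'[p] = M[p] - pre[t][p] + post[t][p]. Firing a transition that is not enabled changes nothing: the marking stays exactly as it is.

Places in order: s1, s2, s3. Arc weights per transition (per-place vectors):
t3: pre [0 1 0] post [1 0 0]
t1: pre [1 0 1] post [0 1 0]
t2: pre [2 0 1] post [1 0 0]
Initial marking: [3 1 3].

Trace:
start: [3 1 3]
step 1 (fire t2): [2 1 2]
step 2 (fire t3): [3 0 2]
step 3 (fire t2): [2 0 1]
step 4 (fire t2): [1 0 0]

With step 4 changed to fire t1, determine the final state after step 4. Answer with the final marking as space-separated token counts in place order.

1 1 0

(re-executing from step 4 with the substitution; state before step 4: [2 0 1])
step 4 (fire t1): [1 1 0]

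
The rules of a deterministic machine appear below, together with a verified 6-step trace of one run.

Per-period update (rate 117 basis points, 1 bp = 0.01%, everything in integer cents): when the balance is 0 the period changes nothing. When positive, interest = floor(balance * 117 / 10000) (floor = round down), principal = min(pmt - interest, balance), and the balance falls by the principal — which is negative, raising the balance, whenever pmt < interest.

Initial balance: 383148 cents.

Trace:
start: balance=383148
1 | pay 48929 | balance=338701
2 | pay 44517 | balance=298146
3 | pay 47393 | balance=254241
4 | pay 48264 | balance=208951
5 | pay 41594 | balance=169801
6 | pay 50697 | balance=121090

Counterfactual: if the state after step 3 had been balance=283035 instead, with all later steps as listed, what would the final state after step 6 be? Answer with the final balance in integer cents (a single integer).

150907

state after step 3 := balance=283035
4 | pay 48264 | balance=238082
5 | pay 41594 | balance=199273
6 | pay 50697 | balance=150907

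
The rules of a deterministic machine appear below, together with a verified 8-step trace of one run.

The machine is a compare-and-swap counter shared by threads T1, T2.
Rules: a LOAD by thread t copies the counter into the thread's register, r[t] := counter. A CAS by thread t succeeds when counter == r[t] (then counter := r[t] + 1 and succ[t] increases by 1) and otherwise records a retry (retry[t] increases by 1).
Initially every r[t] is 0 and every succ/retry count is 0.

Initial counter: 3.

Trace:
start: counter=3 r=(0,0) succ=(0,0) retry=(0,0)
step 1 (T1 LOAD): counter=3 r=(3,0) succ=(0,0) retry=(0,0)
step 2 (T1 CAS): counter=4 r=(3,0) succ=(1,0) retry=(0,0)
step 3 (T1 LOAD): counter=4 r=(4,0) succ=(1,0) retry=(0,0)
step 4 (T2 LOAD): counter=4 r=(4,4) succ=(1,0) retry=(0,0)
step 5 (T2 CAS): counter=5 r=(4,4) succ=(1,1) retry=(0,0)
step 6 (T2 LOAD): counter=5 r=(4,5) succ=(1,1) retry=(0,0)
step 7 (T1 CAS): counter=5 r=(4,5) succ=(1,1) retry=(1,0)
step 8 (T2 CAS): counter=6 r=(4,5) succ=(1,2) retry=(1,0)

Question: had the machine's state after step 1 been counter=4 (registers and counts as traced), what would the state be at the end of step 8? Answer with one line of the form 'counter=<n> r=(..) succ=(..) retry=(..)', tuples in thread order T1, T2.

state after step 1 := counter=4 r=(3,0) succ=(0,0) retry=(0,0)
step 2 (T1 CAS): counter=4 r=(3,0) succ=(0,0) retry=(1,0)
step 3 (T1 LOAD): counter=4 r=(4,0) succ=(0,0) retry=(1,0)
step 4 (T2 LOAD): counter=4 r=(4,4) succ=(0,0) retry=(1,0)
step 5 (T2 CAS): counter=5 r=(4,4) succ=(0,1) retry=(1,0)
step 6 (T2 LOAD): counter=5 r=(4,5) succ=(0,1) retry=(1,0)
step 7 (T1 CAS): counter=5 r=(4,5) succ=(0,1) retry=(2,0)
step 8 (T2 CAS): counter=6 r=(4,5) succ=(0,2) retry=(2,0)

counter=6 r=(4,5) succ=(0,2) retry=(2,0)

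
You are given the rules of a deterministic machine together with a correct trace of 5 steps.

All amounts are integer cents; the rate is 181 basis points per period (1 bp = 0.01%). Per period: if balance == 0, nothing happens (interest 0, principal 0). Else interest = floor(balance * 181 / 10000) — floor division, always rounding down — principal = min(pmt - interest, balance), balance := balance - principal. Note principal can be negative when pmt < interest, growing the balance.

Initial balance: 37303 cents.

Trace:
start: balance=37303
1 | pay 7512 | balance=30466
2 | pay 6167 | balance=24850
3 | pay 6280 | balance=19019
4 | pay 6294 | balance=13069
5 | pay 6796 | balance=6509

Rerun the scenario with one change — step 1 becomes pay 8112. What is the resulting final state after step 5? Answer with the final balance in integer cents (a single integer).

5864

(re-executing from step 1 with the substitution; state before step 1: balance=37303)
1 | pay 8112 | balance=29866
2 | pay 6167 | balance=24239
3 | pay 6280 | balance=18397
4 | pay 6294 | balance=12435
5 | pay 6796 | balance=5864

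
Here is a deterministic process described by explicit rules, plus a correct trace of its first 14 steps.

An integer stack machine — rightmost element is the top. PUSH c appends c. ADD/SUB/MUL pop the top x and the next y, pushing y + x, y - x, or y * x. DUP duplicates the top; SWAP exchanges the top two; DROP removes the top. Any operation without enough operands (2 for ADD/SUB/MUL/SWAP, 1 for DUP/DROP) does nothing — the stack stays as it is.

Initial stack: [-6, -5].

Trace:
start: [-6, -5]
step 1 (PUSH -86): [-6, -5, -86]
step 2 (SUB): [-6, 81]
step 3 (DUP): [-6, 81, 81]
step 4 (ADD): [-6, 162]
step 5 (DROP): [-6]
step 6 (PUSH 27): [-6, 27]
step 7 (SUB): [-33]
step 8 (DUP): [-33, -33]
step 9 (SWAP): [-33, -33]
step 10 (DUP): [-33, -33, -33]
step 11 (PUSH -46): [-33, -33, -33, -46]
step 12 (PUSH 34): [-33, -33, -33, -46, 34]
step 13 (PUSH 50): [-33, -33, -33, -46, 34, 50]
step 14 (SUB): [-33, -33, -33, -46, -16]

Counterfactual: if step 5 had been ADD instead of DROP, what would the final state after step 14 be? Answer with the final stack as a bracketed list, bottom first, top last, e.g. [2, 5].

[129, 129, 129, -46, -16]

(re-executing from step 5 with the substitution; state before step 5: [-6, 162])
step 5 (ADD): [156]
step 6 (PUSH 27): [156, 27]
step 7 (SUB): [129]
step 8 (DUP): [129, 129]
step 9 (SWAP): [129, 129]
step 10 (DUP): [129, 129, 129]
step 11 (PUSH -46): [129, 129, 129, -46]
step 12 (PUSH 34): [129, 129, 129, -46, 34]
step 13 (PUSH 50): [129, 129, 129, -46, 34, 50]
step 14 (SUB): [129, 129, 129, -46, -16]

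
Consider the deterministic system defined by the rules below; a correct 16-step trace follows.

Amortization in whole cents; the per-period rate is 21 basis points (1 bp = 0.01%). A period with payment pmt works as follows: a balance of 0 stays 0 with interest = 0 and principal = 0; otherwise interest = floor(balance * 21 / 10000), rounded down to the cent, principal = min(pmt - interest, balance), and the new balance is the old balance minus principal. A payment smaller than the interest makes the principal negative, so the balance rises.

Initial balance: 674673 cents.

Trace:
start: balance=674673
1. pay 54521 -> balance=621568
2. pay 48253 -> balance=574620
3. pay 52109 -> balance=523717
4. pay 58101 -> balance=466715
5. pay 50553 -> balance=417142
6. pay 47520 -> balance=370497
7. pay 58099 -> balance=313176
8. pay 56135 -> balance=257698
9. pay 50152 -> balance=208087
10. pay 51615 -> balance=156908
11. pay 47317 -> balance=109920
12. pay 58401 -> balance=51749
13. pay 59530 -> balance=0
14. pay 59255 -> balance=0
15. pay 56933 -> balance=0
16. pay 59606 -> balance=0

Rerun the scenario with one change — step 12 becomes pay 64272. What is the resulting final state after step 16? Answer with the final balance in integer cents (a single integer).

0

(re-executing from step 12 with the substitution; state before step 12: balance=109920)
12. pay 64272 -> balance=45878
13. pay 59530 -> balance=0
14. pay 59255 -> balance=0
15. pay 56933 -> balance=0
16. pay 59606 -> balance=0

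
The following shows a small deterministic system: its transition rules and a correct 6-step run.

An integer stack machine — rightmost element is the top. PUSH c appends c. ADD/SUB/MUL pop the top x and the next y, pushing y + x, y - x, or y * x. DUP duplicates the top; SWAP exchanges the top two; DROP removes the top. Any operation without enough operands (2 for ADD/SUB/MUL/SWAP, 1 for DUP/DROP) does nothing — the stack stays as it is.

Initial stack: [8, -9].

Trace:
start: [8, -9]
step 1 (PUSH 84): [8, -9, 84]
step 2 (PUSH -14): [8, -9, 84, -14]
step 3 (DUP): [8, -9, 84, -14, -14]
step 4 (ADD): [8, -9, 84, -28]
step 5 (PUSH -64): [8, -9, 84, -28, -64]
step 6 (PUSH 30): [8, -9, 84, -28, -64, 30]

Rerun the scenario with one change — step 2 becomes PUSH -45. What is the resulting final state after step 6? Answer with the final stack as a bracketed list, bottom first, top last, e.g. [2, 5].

[8, -9, 84, -90, -64, 30]

(re-executing from step 2 with the substitution; state before step 2: [8, -9, 84])
step 2 (PUSH -45): [8, -9, 84, -45]
step 3 (DUP): [8, -9, 84, -45, -45]
step 4 (ADD): [8, -9, 84, -90]
step 5 (PUSH -64): [8, -9, 84, -90, -64]
step 6 (PUSH 30): [8, -9, 84, -90, -64, 30]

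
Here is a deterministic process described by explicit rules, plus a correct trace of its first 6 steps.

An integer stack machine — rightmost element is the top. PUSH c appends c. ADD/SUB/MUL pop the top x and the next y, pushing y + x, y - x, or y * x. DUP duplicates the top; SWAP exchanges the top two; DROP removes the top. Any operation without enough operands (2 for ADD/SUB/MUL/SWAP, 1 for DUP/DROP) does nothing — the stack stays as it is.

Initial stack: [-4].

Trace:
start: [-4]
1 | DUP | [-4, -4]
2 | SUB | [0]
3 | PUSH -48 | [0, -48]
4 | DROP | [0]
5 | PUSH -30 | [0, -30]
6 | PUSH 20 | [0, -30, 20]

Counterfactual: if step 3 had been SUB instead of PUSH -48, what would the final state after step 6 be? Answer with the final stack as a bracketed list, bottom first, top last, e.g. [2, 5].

[-30, 20]

(re-executing from step 3 with the substitution; state before step 3: [0])
3 | SUB | [0]
4 | DROP | []
5 | PUSH -30 | [-30]
6 | PUSH 20 | [-30, 20]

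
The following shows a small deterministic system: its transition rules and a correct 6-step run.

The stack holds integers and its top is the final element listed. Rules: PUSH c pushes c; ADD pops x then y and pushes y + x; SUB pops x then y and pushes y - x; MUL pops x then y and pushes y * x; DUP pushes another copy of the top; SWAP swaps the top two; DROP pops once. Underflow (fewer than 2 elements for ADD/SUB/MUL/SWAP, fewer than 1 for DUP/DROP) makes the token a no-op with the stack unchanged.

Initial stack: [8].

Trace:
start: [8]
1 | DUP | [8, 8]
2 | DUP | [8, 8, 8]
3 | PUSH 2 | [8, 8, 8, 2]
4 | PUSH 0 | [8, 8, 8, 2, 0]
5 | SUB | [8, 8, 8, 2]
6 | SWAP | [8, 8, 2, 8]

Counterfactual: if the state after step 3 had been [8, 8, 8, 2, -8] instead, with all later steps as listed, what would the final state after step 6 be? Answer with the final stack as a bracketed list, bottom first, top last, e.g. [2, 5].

state after step 3 := [8, 8, 8, 2, -8]
4 | PUSH 0 | [8, 8, 8, 2, -8, 0]
5 | SUB | [8, 8, 8, 2, -8]
6 | SWAP | [8, 8, 8, -8, 2]

[8, 8, 8, -8, 2]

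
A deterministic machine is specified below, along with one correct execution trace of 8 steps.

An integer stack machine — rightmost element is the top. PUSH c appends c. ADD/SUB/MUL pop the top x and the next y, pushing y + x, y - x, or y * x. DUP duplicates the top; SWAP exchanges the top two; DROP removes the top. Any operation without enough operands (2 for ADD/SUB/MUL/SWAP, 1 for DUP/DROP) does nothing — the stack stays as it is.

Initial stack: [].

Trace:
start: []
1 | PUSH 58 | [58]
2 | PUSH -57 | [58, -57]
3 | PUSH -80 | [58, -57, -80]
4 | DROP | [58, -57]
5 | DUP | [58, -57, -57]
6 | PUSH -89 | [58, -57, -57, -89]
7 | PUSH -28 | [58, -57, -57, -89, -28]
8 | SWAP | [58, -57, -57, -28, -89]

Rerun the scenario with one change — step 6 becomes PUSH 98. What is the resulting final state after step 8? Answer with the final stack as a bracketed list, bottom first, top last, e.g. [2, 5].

[58, -57, -57, -28, 98]

(re-executing from step 6 with the substitution; state before step 6: [58, -57, -57])
6 | PUSH 98 | [58, -57, -57, 98]
7 | PUSH -28 | [58, -57, -57, 98, -28]
8 | SWAP | [58, -57, -57, -28, 98]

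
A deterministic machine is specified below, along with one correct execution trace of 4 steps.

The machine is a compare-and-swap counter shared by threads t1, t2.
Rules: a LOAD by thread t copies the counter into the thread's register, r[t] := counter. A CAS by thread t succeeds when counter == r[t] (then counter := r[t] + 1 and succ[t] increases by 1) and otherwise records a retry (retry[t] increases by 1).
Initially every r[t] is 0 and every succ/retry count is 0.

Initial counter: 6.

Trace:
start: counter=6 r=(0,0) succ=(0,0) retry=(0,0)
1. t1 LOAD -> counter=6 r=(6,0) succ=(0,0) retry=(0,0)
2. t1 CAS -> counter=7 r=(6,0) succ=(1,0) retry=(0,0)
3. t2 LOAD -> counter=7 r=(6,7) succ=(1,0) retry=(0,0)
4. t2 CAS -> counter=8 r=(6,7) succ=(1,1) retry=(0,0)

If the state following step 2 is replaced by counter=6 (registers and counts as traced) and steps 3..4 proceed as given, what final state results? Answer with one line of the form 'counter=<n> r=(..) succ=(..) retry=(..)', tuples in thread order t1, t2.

counter=7 r=(6,6) succ=(1,1) retry=(0,0)

state after step 2 := counter=6 r=(6,0) succ=(1,0) retry=(0,0)
3. t2 LOAD -> counter=6 r=(6,6) succ=(1,0) retry=(0,0)
4. t2 CAS -> counter=7 r=(6,6) succ=(1,1) retry=(0,0)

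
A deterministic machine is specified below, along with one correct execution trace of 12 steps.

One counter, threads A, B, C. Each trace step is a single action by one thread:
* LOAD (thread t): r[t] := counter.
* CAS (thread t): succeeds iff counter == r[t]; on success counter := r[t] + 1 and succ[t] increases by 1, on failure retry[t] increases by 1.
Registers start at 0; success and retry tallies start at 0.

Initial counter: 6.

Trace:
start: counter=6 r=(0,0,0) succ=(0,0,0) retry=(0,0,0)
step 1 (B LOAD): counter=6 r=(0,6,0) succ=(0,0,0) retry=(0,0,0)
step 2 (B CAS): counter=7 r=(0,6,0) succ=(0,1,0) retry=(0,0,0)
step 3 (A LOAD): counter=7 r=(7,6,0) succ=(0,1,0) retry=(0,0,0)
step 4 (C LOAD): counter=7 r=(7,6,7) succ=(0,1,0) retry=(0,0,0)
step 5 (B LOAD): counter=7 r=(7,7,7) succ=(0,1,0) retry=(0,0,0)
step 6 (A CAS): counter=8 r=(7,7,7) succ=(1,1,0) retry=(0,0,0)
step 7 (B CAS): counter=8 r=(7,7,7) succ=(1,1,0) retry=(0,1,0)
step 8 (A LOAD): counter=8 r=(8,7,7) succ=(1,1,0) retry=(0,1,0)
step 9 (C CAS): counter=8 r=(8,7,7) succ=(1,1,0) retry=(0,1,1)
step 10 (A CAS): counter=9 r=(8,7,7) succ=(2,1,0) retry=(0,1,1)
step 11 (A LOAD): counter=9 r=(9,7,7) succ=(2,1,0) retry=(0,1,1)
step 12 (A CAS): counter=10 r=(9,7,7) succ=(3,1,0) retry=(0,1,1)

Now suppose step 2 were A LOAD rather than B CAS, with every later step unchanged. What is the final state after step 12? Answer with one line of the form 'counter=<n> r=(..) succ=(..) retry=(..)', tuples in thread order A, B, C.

counter=9 r=(8,6,6) succ=(3,0,0) retry=(0,1,1)

(re-executing from step 2 with the substitution; state before step 2: counter=6 r=(0,6,0) succ=(0,0,0) retry=(0,0,0))
step 2 (A LOAD): counter=6 r=(6,6,0) succ=(0,0,0) retry=(0,0,0)
step 3 (A LOAD): counter=6 r=(6,6,0) succ=(0,0,0) retry=(0,0,0)
step 4 (C LOAD): counter=6 r=(6,6,6) succ=(0,0,0) retry=(0,0,0)
step 5 (B LOAD): counter=6 r=(6,6,6) succ=(0,0,0) retry=(0,0,0)
step 6 (A CAS): counter=7 r=(6,6,6) succ=(1,0,0) retry=(0,0,0)
step 7 (B CAS): counter=7 r=(6,6,6) succ=(1,0,0) retry=(0,1,0)
step 8 (A LOAD): counter=7 r=(7,6,6) succ=(1,0,0) retry=(0,1,0)
step 9 (C CAS): counter=7 r=(7,6,6) succ=(1,0,0) retry=(0,1,1)
step 10 (A CAS): counter=8 r=(7,6,6) succ=(2,0,0) retry=(0,1,1)
step 11 (A LOAD): counter=8 r=(8,6,6) succ=(2,0,0) retry=(0,1,1)
step 12 (A CAS): counter=9 r=(8,6,6) succ=(3,0,0) retry=(0,1,1)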